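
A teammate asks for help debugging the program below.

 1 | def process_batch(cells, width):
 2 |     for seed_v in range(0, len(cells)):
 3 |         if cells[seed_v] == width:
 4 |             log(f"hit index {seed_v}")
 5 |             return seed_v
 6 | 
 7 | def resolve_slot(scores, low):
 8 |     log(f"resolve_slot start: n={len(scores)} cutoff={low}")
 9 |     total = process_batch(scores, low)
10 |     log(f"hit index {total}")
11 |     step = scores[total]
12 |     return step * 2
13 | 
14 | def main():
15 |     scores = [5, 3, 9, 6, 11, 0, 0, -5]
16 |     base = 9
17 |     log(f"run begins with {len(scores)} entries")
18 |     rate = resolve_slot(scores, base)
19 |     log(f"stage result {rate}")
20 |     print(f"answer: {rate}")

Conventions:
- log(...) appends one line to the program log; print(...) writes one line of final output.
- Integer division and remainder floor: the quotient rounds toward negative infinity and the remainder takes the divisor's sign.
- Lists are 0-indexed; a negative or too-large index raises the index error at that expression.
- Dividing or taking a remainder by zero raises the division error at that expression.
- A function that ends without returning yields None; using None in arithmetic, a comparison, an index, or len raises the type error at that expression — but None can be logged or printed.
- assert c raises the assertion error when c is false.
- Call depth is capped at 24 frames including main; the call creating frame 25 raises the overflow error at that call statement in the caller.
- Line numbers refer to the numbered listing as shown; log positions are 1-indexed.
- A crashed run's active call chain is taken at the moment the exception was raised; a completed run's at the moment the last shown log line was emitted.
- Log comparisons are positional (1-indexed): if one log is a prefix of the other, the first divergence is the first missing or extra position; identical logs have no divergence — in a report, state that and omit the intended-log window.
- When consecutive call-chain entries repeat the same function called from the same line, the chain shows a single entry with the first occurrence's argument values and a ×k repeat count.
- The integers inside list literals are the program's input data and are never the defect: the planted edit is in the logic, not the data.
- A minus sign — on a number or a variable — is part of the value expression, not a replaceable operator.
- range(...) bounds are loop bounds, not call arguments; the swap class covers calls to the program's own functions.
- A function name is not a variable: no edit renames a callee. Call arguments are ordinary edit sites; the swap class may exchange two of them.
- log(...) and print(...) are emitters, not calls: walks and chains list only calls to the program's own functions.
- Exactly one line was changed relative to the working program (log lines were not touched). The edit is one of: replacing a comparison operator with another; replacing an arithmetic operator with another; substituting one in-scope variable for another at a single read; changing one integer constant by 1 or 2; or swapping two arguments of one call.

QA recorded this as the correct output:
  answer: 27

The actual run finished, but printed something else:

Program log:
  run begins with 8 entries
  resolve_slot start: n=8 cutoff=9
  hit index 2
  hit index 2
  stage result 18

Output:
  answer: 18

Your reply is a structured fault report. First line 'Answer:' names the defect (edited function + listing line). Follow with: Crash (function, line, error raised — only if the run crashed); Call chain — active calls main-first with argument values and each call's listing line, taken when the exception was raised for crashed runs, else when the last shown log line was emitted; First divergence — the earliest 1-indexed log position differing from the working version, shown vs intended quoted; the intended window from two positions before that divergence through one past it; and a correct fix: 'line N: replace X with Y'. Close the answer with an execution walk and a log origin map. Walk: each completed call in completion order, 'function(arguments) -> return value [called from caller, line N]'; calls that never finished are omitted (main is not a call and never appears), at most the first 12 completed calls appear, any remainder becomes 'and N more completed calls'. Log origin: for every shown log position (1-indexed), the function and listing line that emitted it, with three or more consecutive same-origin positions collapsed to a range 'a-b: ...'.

Answer: the defect is in resolve_slot at line 12.
Core observation: Position 5 is the first bad log line: 'stage result 18' should read 'stage result 27'.
Call chain: main.
First divergence: position 5 — shown 'stage result 18', intended 'stage result 27'.
Intended log window:
  3: hit index 2
  4: hit index 2
  5: stage result 27
Execution walk:
  process_batch([5, 3, 9, 6, 11, 0, 0, -5], 9) -> 2  [called from resolve_slot, line 9]
  resolve_slot([5, 3, 9, 6, 11, 0, 0, -5], 9) -> 18  [called from main, line 18]
Origin of each log line:
  1 — main, line 17
  2 — resolve_slot, line 8
  3 — process_batch, line 4
  4 — resolve_slot, line 10
  5 — main, line 19
A correct fix: line 12: replace `2` with `3`.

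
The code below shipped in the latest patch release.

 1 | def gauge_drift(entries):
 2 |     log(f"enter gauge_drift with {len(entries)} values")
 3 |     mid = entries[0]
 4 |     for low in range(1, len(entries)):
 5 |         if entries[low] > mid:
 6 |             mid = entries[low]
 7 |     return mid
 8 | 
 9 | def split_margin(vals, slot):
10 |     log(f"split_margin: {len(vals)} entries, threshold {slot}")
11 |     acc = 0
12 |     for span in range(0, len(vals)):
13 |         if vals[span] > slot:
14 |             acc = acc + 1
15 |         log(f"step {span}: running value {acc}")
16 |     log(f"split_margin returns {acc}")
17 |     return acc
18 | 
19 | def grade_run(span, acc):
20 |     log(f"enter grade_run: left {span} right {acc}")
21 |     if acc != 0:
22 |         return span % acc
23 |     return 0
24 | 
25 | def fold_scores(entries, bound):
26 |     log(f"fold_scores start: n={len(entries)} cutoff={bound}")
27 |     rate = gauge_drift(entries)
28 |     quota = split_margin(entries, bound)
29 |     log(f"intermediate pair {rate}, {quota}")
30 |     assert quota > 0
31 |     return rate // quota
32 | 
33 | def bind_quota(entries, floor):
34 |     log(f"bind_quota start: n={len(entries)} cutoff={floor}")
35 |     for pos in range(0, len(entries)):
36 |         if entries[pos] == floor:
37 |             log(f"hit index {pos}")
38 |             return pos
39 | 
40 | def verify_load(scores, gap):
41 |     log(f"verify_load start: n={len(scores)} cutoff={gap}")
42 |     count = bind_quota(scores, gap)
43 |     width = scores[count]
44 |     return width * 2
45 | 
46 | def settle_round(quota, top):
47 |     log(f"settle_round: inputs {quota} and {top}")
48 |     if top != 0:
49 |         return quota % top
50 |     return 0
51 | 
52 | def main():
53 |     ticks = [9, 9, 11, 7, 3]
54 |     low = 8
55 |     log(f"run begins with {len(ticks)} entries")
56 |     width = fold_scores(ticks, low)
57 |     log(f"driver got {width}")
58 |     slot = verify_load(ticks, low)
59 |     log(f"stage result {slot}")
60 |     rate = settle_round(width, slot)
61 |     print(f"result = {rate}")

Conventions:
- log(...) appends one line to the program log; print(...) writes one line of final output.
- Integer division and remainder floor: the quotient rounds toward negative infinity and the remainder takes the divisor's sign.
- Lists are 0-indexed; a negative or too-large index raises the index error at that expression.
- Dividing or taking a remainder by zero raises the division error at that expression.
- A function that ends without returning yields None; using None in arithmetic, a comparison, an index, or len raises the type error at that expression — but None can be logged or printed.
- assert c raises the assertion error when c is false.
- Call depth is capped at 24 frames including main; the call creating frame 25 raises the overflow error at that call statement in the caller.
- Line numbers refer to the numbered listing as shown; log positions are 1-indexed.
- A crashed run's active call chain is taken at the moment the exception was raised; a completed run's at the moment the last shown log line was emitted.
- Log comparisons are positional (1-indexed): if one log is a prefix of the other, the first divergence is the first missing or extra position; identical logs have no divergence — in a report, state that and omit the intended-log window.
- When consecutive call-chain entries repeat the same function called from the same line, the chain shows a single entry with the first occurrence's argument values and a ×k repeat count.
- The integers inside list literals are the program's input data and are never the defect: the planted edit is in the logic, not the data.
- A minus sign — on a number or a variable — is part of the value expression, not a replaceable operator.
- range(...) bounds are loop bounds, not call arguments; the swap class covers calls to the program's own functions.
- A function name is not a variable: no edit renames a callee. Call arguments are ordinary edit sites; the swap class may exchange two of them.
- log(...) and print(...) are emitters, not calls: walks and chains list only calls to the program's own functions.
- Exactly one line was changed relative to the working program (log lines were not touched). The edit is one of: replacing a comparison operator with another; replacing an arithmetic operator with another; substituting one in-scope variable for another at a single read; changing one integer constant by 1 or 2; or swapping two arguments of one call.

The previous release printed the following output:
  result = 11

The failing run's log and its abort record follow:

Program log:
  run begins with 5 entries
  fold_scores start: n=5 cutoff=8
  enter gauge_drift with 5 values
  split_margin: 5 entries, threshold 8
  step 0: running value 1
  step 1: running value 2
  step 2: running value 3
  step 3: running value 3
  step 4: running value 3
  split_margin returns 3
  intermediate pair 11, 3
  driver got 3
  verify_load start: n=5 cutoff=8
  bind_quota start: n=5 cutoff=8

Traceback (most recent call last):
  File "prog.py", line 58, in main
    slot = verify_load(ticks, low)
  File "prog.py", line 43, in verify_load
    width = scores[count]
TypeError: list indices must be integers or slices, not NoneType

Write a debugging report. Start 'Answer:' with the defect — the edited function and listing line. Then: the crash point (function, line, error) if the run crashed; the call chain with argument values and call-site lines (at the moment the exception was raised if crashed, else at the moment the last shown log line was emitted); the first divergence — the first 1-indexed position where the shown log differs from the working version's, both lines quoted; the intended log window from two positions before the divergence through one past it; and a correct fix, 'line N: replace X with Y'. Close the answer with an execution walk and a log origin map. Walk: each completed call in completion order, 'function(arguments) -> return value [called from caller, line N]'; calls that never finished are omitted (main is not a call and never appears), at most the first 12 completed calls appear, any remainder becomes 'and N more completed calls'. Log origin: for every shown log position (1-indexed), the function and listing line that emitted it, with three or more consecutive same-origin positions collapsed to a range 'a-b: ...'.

Answer: the defect is in main at line 54.
Key fact: Position 2 is the first bad log line: 'fold_scores start: n=5 cutoff=8' should read 'fold_scores start: n=5 cutoff=9'.
Crash: verify_load, line 43, TypeError.
Call chain: main -> verify_load([9, 9, 11, 7, 3], 8) (called at line 58).
First divergence: position 2 — the shown line 'fold_scores start: n=5 cutoff=8' should read 'fold_scores start: n=5 cutoff=9'.
Intended log window:
  1: run begins with 5 entries
  2: fold_scores start: n=5 cutoff=9
  3: enter gauge_drift with 5 values
Execution walk:
  gauge_drift([9, 9, 11, 7, 3]) -> 11  [called from fold_scores, line 27]
  split_margin([9, 9, 11, 7, 3], 8) -> 3  [called from fold_scores, line 28]
  fold_scores([9, 9, 11, 7, 3], 8) -> 3  [called from main, line 56]
  bind_quota([9, 9, 11, 7, 3], 8) -> None  [called from verify_load, line 42]
Log line origins:
  1 — main, line 55
  2 — fold_scores, line 26
  3 — gauge_drift, line 2
  4 — split_margin, line 10
  5-9 — split_margin, line 15
  10 — split_margin, line 16
  11 — fold_scores, line 29
  12 — main, line 57
  13 — verify_load, line 41
  14 — bind_quota, line 34
A correct fix: line 54: replace `8` with `9`.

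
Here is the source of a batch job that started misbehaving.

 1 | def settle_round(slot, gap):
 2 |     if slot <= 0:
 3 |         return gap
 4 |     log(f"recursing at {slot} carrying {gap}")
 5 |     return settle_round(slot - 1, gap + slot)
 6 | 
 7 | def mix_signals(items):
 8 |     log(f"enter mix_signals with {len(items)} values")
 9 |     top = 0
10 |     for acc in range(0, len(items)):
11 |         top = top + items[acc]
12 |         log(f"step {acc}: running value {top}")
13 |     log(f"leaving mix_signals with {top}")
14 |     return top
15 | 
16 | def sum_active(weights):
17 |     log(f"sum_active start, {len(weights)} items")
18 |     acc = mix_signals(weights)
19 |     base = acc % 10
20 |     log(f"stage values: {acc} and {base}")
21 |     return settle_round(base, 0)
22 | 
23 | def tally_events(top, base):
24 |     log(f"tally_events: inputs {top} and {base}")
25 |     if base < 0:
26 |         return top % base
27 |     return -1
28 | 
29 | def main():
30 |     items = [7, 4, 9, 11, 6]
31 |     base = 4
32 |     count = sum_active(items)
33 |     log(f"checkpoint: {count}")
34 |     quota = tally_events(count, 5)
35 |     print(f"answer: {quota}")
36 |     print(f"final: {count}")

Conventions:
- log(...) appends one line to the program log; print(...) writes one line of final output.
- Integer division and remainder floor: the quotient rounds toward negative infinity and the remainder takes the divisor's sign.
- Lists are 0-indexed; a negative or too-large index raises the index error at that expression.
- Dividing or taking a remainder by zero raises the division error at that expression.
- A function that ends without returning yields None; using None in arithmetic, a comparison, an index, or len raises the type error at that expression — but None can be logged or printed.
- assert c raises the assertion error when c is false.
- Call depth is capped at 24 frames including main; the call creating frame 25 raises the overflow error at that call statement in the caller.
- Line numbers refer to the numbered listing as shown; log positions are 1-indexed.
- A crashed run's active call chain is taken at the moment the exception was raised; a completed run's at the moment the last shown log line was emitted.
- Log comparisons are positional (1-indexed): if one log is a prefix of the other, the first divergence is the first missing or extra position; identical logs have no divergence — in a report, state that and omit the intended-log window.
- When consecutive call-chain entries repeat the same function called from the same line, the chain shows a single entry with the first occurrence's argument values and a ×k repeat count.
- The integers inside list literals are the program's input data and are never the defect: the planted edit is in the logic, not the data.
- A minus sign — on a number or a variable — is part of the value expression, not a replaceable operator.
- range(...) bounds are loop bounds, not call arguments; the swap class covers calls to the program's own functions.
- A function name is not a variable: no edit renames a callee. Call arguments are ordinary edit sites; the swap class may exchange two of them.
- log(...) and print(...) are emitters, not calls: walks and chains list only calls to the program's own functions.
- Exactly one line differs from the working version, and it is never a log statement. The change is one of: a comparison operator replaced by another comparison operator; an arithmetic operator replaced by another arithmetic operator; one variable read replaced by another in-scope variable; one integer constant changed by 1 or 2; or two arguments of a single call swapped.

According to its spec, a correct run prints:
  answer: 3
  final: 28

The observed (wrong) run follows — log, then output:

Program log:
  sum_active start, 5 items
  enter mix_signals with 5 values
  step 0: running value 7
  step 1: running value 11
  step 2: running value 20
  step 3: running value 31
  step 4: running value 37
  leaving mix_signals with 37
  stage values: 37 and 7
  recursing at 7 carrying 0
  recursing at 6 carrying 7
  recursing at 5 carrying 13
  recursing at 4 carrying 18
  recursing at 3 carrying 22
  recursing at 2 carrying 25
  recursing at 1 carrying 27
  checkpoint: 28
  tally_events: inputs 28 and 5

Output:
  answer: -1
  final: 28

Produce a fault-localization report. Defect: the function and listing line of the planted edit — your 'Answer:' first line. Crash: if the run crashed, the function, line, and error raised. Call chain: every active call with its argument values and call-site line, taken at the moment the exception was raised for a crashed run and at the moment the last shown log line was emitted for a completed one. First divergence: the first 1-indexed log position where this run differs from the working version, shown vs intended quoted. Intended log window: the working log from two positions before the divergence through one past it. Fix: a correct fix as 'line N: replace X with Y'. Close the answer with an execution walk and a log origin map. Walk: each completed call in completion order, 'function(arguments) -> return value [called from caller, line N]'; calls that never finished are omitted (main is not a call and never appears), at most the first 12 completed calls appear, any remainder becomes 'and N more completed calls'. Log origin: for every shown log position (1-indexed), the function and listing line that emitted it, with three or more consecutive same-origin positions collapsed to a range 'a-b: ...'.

Answer: the defect is in tally_events at line 25.
Core observation: Nothing in the log betrays the bug — only the output does.
Call chain: main -> tally_events(28, 5) (called at line 34).
First divergence: none — the logs agree in full.
Execution walk:
  mix_signals([7, 4, 9, 11, 6]) -> 37  [called from sum_active, line 18]
  settle_round(0, 28) -> 28  [called from settle_round, line 5]
  settle_round(1, 27) -> 28  [called from settle_round, line 5]
  settle_round(2, 25) -> 28  [called from settle_round, line 5]
  settle_round(3, 22) -> 28  [called from settle_round, line 5]
  settle_round(4, 18) -> 28  [called from settle_round, line 5]
  settle_round(5, 13) -> 28  [called from settle_round, line 5]
  settle_round(6, 7) -> 28  [called from settle_round, line 5]
  settle_round(7, 0) -> 28  [called from sum_active, line 21]
  sum_active([7, 4, 9, 11, 6]) -> 28  [called from main, line 32]
  tally_events(28, 5) -> -1  [called from main, line 34]
Log origin:
  1: logged in sum_active at line 17
  2: logged in mix_signals at line 8
  3-7: logged in mix_signals at line 12
  8: logged in mix_signals at line 13
  9: logged in sum_active at line 20
  10-16: logged in settle_round at line 4
  17: logged in main at line 33
  18: logged in tally_events at line 24
A correct fix: line 25: replace `<` with `!=`.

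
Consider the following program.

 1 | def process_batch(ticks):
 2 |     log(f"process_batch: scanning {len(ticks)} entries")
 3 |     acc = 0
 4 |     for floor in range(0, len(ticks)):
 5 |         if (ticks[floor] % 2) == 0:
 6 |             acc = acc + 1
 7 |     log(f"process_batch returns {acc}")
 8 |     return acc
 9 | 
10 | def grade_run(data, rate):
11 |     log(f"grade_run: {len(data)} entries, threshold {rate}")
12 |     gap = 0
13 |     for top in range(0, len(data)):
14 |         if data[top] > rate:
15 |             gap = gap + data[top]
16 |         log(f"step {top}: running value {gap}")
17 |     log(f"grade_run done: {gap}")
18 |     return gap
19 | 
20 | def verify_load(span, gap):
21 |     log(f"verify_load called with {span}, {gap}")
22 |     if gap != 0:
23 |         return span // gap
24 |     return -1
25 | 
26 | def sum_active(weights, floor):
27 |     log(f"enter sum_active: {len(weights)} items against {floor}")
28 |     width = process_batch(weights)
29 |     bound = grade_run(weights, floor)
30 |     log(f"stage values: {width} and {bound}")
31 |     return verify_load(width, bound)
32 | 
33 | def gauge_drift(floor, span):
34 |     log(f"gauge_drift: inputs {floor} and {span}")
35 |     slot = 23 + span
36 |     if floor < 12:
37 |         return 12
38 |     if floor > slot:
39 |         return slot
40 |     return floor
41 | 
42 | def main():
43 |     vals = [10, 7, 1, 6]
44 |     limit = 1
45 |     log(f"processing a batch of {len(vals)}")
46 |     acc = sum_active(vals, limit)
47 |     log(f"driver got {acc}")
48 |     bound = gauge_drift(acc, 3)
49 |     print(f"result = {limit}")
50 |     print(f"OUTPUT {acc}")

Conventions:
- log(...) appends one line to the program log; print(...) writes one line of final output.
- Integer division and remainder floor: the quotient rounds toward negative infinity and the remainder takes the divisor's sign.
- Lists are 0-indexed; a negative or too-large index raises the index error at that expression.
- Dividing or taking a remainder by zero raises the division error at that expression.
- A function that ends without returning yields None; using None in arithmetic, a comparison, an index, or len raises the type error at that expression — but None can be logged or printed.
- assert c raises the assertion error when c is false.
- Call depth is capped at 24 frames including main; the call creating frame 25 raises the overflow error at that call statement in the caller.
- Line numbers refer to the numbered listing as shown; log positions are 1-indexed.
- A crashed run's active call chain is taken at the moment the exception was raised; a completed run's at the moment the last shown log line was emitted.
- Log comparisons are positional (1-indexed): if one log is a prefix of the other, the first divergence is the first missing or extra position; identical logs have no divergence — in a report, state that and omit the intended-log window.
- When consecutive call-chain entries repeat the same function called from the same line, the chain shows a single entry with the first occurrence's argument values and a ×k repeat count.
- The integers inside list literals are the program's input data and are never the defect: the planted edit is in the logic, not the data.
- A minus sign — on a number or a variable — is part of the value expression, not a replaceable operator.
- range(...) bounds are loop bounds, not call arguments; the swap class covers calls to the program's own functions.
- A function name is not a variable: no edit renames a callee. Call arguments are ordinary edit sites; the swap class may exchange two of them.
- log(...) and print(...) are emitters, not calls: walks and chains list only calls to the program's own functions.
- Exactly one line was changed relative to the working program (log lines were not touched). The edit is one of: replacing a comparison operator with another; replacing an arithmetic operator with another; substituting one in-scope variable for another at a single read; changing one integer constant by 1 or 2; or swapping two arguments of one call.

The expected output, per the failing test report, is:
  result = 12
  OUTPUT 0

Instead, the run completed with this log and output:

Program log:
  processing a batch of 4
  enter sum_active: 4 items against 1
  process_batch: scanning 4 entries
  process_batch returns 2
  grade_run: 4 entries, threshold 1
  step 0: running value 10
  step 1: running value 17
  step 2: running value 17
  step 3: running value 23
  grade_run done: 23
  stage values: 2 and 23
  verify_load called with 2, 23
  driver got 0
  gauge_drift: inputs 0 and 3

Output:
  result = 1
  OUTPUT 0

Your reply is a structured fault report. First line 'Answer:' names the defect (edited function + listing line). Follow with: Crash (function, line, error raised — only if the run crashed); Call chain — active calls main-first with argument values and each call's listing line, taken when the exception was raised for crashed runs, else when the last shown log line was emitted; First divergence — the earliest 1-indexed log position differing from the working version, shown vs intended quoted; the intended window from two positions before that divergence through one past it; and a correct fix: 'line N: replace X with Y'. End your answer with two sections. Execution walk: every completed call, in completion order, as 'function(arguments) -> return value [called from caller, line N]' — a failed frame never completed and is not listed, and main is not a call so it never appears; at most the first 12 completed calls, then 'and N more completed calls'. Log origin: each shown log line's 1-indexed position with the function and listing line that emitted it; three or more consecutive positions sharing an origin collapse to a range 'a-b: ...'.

Answer: the defect is in main at line 49.
Key fact: Log streams are identical — the defect surfaces only in the printed output.
Call chain: main -> gauge_drift(0, 3) (called at line 48).
First divergence: there is none — every log position agrees.
Execution walk:
  process_batch([10, 7, 1, 6]) -> 2  [called from sum_active, line 28]
  grade_run([10, 7, 1, 6], 1) -> 23  [called from sum_active, line 29]
  verify_load(2, 23) -> 0  [called from sum_active, line 31]
  sum_active([10, 7, 1, 6], 1) -> 0  [called from main, line 46]
  gauge_drift(0, 3) -> 12  [called from main, line 48]
Log line origins:
  1 — main, line 45
  2 — sum_active, line 27
  3 — process_batch, line 2
  4 — process_batch, line 7
  5 — grade_run, line 11
  6-9 — grade_run, line 16
  10 — grade_run, line 17
  11 — sum_active, line 30
  12 — verify_load, line 21
  13 — main, line 47
  14 — gauge_drift, line 34
A correct fix: line 49: replace `limit` with `bound`.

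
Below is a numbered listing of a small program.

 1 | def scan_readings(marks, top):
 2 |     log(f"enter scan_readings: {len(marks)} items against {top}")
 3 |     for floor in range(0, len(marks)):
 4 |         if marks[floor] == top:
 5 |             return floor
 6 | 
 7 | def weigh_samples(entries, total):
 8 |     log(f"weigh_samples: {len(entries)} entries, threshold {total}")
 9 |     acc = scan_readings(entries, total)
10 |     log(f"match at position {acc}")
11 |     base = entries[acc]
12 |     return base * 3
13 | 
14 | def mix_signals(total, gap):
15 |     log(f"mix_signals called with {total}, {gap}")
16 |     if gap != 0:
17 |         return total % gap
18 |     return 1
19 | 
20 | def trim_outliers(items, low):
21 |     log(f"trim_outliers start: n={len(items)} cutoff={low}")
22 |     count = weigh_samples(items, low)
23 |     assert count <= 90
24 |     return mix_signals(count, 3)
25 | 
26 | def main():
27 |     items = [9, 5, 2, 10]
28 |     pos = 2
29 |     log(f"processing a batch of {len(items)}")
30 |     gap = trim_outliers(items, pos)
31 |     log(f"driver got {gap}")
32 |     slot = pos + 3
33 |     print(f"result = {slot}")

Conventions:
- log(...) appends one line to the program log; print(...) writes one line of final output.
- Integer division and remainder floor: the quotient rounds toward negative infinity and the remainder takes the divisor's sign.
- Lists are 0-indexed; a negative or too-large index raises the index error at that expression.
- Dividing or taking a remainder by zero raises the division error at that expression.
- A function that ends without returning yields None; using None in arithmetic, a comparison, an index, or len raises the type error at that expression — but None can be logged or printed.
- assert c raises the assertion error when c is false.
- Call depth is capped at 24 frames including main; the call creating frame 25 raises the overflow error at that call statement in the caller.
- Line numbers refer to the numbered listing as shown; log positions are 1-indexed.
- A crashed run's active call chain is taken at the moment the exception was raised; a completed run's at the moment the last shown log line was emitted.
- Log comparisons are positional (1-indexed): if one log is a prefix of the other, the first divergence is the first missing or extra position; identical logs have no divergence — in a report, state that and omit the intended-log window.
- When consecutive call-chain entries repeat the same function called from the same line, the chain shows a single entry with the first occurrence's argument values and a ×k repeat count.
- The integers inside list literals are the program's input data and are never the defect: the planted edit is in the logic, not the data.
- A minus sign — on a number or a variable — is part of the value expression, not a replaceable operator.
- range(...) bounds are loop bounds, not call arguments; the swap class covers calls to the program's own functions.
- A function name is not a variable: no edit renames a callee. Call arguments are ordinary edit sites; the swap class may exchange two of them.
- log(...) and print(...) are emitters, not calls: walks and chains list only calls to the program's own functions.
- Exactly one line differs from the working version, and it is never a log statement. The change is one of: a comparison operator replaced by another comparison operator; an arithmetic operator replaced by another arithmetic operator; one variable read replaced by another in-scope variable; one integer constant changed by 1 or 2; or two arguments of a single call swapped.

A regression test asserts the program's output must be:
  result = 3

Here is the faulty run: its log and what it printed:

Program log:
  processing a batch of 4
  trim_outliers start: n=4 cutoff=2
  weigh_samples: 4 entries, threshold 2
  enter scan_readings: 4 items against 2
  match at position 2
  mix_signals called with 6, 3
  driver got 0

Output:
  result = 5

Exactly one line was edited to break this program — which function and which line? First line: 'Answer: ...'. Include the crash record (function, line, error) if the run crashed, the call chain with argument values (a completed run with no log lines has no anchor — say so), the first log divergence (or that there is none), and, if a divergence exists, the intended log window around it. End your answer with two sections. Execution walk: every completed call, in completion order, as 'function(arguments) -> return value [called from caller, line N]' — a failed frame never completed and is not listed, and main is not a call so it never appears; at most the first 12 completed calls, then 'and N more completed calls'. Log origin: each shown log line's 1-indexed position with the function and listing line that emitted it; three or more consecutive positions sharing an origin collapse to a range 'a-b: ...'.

Answer: the defect is in main at line 32.
Key observation: Nothing in the log betrays the bug — only the output does.
Call chain: main.
First divergence: none — the logs agree in full.
Execution walk:
  scan_readings([9, 5, 2, 10], 2) -> 2  [called from weigh_samples, line 9]
  weigh_samples([9, 5, 2, 10], 2) -> 6  [called from trim_outliers, line 22]
  mix_signals(6, 3) -> 0  [called from trim_outliers, line 24]
  trim_outliers([9, 5, 2, 10], 2) -> 0  [called from main, line 30]
Log origins:
  1: logged in main at line 29
  2: logged in trim_outliers at line 21
  3: logged in weigh_samples at line 8
  4: logged in scan_readings at line 2
  5: logged in weigh_samples at line 10
  6: logged in mix_signals at line 15
  7: logged in main at line 31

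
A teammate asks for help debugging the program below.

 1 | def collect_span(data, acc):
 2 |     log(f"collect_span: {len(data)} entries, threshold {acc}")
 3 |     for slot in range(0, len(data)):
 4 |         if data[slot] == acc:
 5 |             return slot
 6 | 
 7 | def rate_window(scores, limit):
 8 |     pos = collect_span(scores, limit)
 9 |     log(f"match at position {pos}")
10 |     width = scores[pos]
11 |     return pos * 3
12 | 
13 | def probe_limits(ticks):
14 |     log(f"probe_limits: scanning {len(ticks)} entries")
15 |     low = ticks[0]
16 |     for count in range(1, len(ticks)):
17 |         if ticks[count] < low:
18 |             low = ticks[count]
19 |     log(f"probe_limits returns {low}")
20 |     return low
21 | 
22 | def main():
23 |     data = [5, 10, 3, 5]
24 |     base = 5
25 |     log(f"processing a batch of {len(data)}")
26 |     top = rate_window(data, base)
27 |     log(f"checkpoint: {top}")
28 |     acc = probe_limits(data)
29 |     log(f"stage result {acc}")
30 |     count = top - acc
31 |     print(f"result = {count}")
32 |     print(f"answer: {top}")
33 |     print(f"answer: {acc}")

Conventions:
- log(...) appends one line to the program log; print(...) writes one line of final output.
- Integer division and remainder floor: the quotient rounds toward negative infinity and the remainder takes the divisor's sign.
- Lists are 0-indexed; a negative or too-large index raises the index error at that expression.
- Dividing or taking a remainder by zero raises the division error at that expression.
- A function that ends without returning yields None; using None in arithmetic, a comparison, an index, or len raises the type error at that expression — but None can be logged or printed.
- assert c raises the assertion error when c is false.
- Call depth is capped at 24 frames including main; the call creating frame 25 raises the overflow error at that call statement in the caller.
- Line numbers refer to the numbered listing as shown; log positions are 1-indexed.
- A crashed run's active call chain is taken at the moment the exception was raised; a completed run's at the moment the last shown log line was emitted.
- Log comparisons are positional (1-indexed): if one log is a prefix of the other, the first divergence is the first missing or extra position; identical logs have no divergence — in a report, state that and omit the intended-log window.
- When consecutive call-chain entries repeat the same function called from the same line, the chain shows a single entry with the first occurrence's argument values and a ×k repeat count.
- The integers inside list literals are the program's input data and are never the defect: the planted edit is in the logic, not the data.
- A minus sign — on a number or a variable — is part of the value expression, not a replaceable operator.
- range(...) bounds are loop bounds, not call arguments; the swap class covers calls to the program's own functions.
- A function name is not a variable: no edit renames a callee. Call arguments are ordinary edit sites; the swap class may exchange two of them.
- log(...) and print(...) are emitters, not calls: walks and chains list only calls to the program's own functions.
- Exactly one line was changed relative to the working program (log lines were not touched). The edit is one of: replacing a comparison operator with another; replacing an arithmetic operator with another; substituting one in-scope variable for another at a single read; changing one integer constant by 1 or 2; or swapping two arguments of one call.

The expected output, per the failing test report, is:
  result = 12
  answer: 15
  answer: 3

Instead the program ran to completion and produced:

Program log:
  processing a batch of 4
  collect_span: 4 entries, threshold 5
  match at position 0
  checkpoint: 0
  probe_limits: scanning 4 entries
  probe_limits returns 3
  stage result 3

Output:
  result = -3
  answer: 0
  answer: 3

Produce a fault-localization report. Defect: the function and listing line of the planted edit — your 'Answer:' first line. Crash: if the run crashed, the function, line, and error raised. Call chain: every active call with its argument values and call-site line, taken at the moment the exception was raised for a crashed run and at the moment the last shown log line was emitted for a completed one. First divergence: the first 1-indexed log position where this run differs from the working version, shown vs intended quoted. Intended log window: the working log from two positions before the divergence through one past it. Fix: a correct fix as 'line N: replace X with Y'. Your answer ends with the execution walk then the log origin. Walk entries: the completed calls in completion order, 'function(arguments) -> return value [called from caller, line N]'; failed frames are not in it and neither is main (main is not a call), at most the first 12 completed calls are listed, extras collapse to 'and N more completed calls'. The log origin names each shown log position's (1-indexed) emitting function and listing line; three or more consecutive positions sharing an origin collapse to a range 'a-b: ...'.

Answer: the defect is in rate_window at line 11.
Key fact: Log line 4 is where behavior first shows: 'checkpoint: 0' appears instead of 'checkpoint: 15'.
Call chain: main.
First divergence: position 4 — the shown line 'checkpoint: 0' should read 'checkpoint: 15'.
Intended log window:
  2: collect_span: 4 entries, threshold 5
  3: match at position 0
  4: checkpoint: 15
  5: probe_limits: scanning 4 entries
Execution walk:
  collect_span([5, 10, 3, 5], 5) -> 0  [called from rate_window, line 8]
  rate_window([5, 10, 3, 5], 5) -> 0  [called from main, line 26]
  probe_limits([5, 10, 3, 5]) -> 3  [called from main, line 28]
Log origin:
  1 — main, line 25
  2 — collect_span, line 2
  3 — rate_window, line 9
  4 — main, line 27
  5 — probe_limits, line 14
  6 — probe_limits, line 19
  7 — main, line 29
A correct fix: line 11: replace `pos` with `width`.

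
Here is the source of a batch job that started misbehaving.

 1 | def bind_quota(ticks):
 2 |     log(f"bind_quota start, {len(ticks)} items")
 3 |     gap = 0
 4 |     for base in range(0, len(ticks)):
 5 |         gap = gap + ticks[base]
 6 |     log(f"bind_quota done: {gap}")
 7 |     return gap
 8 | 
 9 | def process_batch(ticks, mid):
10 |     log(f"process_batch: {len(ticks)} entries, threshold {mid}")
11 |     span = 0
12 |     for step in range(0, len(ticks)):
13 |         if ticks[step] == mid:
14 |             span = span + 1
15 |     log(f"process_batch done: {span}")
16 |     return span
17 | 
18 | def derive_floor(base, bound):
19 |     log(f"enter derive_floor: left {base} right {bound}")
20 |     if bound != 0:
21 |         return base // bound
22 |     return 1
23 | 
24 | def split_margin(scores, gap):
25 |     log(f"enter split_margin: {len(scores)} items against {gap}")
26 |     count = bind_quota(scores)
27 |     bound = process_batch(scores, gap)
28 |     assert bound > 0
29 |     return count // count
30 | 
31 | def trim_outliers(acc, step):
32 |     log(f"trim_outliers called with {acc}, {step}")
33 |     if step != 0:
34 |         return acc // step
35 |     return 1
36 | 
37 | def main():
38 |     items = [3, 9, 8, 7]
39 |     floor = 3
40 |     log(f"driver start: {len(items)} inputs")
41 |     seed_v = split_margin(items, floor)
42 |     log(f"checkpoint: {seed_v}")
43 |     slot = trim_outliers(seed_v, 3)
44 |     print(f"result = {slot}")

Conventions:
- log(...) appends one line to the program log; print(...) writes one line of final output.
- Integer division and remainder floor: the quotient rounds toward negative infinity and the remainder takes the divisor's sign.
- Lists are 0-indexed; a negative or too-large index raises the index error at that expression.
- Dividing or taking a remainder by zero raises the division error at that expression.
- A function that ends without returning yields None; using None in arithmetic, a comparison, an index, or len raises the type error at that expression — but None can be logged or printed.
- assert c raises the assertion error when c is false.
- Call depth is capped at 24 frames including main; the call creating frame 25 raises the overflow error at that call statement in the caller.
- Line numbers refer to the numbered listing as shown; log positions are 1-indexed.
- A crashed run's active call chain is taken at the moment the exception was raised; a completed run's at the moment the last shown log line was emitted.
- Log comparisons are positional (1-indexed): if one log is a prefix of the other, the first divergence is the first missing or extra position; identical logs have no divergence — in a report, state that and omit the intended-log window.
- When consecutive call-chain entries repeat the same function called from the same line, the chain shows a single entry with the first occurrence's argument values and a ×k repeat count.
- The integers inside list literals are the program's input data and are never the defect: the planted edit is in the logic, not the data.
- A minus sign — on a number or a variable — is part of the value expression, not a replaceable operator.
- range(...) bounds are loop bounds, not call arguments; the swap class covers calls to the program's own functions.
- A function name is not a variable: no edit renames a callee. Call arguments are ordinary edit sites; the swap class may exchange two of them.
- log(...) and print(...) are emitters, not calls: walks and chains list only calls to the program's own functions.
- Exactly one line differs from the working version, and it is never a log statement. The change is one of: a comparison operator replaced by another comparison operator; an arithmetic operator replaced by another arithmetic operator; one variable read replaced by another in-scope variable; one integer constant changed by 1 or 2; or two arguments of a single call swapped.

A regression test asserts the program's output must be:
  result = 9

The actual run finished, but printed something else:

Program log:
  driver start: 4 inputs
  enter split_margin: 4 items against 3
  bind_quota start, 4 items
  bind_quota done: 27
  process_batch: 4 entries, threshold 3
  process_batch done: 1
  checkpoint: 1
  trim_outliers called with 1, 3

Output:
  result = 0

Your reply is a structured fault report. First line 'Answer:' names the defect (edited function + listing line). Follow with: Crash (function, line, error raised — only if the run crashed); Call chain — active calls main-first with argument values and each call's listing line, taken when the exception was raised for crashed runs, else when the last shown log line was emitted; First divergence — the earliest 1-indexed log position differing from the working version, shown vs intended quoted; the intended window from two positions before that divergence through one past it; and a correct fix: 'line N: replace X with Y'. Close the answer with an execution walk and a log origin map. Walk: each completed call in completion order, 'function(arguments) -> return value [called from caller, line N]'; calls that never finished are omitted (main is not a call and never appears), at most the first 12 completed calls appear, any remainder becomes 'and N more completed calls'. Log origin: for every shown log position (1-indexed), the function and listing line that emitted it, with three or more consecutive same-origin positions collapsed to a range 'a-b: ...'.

Answer: the defect is in split_margin at line 29.
Key fact: The earliest visible damage is log position 7 — 'checkpoint: 1' rather than the intended 'checkpoint: 27'.
Call chain: main -> trim_outliers(1, 3) (called at line 43).
First divergence: position 7 — shown 'checkpoint: 1', intended 'checkpoint: 27'.
Intended log window:
  5: process_batch: 4 entries, threshold 3
  6: process_batch done: 1
  7: checkpoint: 27
  8: trim_outliers called with 27, 3
Execution walk:
  bind_quota([3, 9, 8, 7]) -> 27  [called from split_margin, line 26]
  process_batch([3, 9, 8, 7], 3) -> 1  [called from split_margin, line 27]
  split_margin([3, 9, 8, 7], 3) -> 1  [called from main, line 41]
  trim_outliers(1, 3) -> 0  [called from main, line 43]
Log origin:
  1: from main, line 40
  2: from split_margin, line 25
  3: from bind_quota, line 2
  4: from bind_quota, line 6
  5: from process_batch, line 10
  6: from process_batch, line 15
  7: from main, line 42
  8: from trim_outliers, line 32
A correct fix: line 29: replace `count // count` with `count // bound`.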